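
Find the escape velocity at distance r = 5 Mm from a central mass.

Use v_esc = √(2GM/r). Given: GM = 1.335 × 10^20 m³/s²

Convert to SI: r = 5 Mm = 5e+06 m.
Escape velocity comes from setting total energy to zero: ½v² − GM/r = 0 ⇒ v_esc = √(2GM / r).
v_esc = √(2 · 1.335e+20 / 5e+06) m/s ≈ 7.308e+06 m/s = 7308 km/s.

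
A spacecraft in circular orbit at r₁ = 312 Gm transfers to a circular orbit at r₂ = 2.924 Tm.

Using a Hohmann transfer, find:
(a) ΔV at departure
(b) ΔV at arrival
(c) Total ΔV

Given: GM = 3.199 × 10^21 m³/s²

Convert to SI: r₁ = 312 Gm = 3.12e+11 m; r₂ = 2.924 Tm = 2.924e+12 m.
Transfer semi-major axis: a_t = (r₁ + r₂)/2 = (3.12e+11 + 2.924e+12)/2 = 1.618e+12 m.
Circular speeds: v₁ = √(GM/r₁) = 101258 m/s, v₂ = √(GM/r₂) = 33076.4 m/s.
Transfer speeds (vis-viva v² = GM(2/r − 1/a_t)): v₁ᵗ = 136122 m/s, v₂ᵗ = 14524.7 m/s.
(a) ΔV₁ = |v₁ᵗ − v₁| ≈ 3.486e+04 m/s = 34.86 km/s.
(b) ΔV₂ = |v₂ − v₂ᵗ| ≈ 1.855e+04 m/s = 18.55 km/s.
(c) ΔV_total = ΔV₁ + ΔV₂ ≈ 5.342e+04 m/s = 53.42 km/s.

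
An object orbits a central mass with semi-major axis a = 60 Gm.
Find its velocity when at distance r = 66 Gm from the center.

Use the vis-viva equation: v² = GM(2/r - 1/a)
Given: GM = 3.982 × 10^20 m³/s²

Convert to SI: a = 60 Gm = 6e+10 m; r = 66 Gm = 6.6e+10 m.
Vis-viva: v = √(GM · (2/r − 1/a)).
2/r − 1/a = 2/6.6e+10 − 1/6e+10 = 1.36364e-11 m⁻¹.
v = √(3.982e+20 · 1.36364e-11) m/s ≈ 7.369e+04 m/s = 73.69 km/s.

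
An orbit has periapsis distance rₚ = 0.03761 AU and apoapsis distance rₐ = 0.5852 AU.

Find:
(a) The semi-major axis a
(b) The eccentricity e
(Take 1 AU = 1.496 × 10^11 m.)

Convert to SI: rₚ = 0.03761 AU = 5.62646e+09 m; rₐ = 0.5852 AU = 8.75459e+10 m.
(a) a = (rₚ + rₐ) / 2 = (5.62646e+09 + 8.75459e+10) / 2 ≈ 4.659e+10 m = 0.3114 AU.
(b) e = (rₐ − rₚ) / (rₐ + rₚ) = (8.75459e+10 − 5.62646e+09) / (8.75459e+10 + 5.62646e+09) ≈ 0.8792.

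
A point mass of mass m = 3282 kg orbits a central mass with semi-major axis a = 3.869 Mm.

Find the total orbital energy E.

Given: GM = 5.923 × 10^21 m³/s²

Convert to SI: a = 3.869 Mm = 3.869e+06 m.
E = −GMm / (2a).
E = −5.923e+21 · 3282 / (2 · 3.869e+06) J ≈ -2.512e+18 J = -2.512 EJ.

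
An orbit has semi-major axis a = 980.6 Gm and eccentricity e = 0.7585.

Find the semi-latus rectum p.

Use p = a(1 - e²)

Convert to SI: a = 980.6 Gm = 9.806e+11 m.
p = a (1 − e²).
p = 9.806e+11 · (1 − (0.7585)²) = 9.806e+11 · 0.424678 ≈ 4.164e+11 m = 416.4 Gm.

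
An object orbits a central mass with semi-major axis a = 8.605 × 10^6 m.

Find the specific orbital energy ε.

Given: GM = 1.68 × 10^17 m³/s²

ε = −GM / (2a).
ε = −1.68e+17 / (2 · 8.605e+06) J/kg ≈ -9.762e+09 J/kg = -9.762 GJ/kg.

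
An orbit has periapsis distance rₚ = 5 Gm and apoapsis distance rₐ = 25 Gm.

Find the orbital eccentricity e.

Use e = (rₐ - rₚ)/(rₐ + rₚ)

Convert to SI: rₚ = 5 Gm = 5e+09 m; rₐ = 25 Gm = 2.5e+10 m.
e = (rₐ − rₚ) / (rₐ + rₚ).
e = (2.5e+10 − 5e+09) / (2.5e+10 + 5e+09) = 2e+10 / 3e+10 ≈ 0.6667.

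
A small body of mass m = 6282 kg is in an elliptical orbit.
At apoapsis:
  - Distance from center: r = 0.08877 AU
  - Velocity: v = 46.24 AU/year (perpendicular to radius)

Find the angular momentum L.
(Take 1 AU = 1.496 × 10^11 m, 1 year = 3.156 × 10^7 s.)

Convert to SI: r = 0.08877 AU = 1.328e+10 m; v = 46.24 AU/year = 219186 m/s.
Since v is perpendicular to r, L = m · v · r.
L = 6282 · 219186 · 1.328e+10 kg·m²/s ≈ 1.829e+19 kg·m²/s.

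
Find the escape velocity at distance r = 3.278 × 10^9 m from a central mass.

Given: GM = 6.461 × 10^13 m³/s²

Escape velocity comes from setting total energy to zero: ½v² − GM/r = 0 ⇒ v_esc = √(2GM / r).
v_esc = √(2 · 6.461e+13 / 3.278e+09) m/s ≈ 198.5 m/s = 198.5 m/s.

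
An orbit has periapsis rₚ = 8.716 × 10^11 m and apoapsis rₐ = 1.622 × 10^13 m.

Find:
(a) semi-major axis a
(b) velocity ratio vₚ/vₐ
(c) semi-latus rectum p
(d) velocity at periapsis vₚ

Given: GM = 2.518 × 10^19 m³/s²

(a) a = (rₚ + rₐ)/2 = (8.716e+11 + 1.622e+13)/2 ≈ 8.546e+12 m
(b) Conservation of angular momentum (rₚvₚ = rₐvₐ) gives vₚ/vₐ = rₐ/rₚ = 1.622e+13/8.716e+11 ≈ 18.61
(c) From a = (rₚ + rₐ)/2 = 8.5458e+12 m and e = (rₐ − rₚ)/(rₐ + rₚ) = 0.898008, p = a(1 − e²) = 8.5458e+12 · (1 − (0.898008)²) ≈ 1.654e+12 m
(d) With a = (rₚ + rₐ)/2 = 8.5458e+12 m, vₚ = √(GM (2/rₚ − 1/a)) = √(2.518e+19 · (2/8.716e+11 − 1/8.5458e+12)) m/s ≈ 7405 m/s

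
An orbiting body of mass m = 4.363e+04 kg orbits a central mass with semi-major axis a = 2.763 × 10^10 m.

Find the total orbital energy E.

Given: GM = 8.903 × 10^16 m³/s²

E = −GMm / (2a).
E = −8.903e+16 · 4.363e+04 / (2 · 2.763e+10) J ≈ -7.029e+10 J = -70.29 GJ.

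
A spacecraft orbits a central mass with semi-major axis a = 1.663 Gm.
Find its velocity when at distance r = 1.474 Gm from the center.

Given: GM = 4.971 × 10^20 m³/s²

Convert to SI: a = 1.663 Gm = 1.663e+09 m; r = 1.474 Gm = 1.474e+09 m.
Vis-viva: v = √(GM · (2/r − 1/a)).
2/r − 1/a = 2/1.474e+09 − 1/1.663e+09 = 7.55529e-10 m⁻¹.
v = √(4.971e+20 · 7.55529e-10) m/s ≈ 6.128e+05 m/s = 612.8 km/s.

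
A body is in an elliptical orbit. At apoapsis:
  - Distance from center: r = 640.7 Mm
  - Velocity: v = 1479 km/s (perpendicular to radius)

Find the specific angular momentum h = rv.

Convert to SI: r = 640.7 Mm = 6.407e+08 m; v = 1479 km/s = 1.479e+06 m/s.
With v perpendicular to r, h = r · v.
h = 6.407e+08 · 1.479e+06 m²/s ≈ 9.476e+14 m²/s.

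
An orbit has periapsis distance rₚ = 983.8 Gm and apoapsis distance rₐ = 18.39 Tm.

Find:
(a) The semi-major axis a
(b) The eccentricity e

Convert to SI: rₚ = 983.8 Gm = 9.838e+11 m; rₐ = 18.39 Tm = 1.839e+13 m.
(a) a = (rₚ + rₐ) / 2 = (9.838e+11 + 1.839e+13) / 2 ≈ 9.687e+12 m = 9.687 Tm.
(b) e = (rₐ − rₚ) / (rₐ + rₚ) = (1.839e+13 − 9.838e+11) / (1.839e+13 + 9.838e+11) ≈ 0.8984.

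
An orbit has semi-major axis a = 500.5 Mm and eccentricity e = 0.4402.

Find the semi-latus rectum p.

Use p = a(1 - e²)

Convert to SI: a = 500.5 Mm = 5.005e+08 m.
p = a (1 − e²).
p = 5.005e+08 · (1 − (0.4402)²) = 5.005e+08 · 0.806224 ≈ 4.035e+08 m = 403.5 Mm.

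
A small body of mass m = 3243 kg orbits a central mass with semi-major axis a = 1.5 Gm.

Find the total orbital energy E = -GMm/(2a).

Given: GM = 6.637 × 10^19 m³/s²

Convert to SI: a = 1.5 Gm = 1.5e+09 m.
E = −GMm / (2a).
E = −6.637e+19 · 3243 / (2 · 1.5e+09) J ≈ -7.175e+13 J = -71.75 TJ.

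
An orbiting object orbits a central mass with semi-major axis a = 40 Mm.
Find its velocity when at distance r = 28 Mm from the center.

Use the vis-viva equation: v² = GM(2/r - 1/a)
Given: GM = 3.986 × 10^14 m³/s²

Convert to SI: a = 40 Mm = 4e+07 m; r = 28 Mm = 2.8e+07 m.
Vis-viva: v = √(GM · (2/r − 1/a)).
2/r − 1/a = 2/2.8e+07 − 1/4e+07 = 4.64286e-08 m⁻¹.
v = √(3.986e+14 · 4.64286e-08) m/s ≈ 4302 m/s = 4.302 km/s.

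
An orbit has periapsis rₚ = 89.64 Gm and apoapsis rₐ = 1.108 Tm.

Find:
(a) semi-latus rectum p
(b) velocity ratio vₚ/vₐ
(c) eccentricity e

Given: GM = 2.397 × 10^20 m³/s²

Convert to SI: rₚ = 89.64 Gm = 8.964e+10 m; rₐ = 1.108 Tm = 1.108e+12 m.
(a) From a = (rₚ + rₐ)/2 = 5.9882e+11 m and e = (rₐ − rₚ)/(rₐ + rₚ) = 0.850306, p = a(1 − e²) = 5.9882e+11 · (1 − (0.850306)²) ≈ 1.659e+11 m
(b) Conservation of angular momentum (rₚvₚ = rₐvₐ) gives vₚ/vₐ = rₐ/rₚ = 1.108e+12/8.964e+10 ≈ 12.36
(c) e = (rₐ − rₚ)/(rₐ + rₚ) = (1.108e+12 − 8.964e+10)/(1.108e+12 + 8.964e+10) ≈ 0.8503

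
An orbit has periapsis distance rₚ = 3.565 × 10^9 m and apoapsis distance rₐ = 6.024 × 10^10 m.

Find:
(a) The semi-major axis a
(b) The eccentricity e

(a) a = (rₚ + rₐ) / 2 = (3.565e+09 + 6.024e+10) / 2 ≈ 3.19e+10 m = 3.19 × 10^10 m.
(b) e = (rₐ − rₚ) / (rₐ + rₚ) = (6.024e+10 − 3.565e+09) / (6.024e+10 + 3.565e+09) ≈ 0.8883.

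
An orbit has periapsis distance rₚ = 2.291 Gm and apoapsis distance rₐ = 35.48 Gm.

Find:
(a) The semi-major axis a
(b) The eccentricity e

Convert to SI: rₚ = 2.291 Gm = 2.291e+09 m; rₐ = 35.48 Gm = 3.548e+10 m.
(a) a = (rₚ + rₐ) / 2 = (2.291e+09 + 3.548e+10) / 2 ≈ 1.889e+10 m = 18.89 Gm.
(b) e = (rₐ − rₚ) / (rₐ + rₚ) = (3.548e+10 − 2.291e+09) / (3.548e+10 + 2.291e+09) ≈ 0.8787.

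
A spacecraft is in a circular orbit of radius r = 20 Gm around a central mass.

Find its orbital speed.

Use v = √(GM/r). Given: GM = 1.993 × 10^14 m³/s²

Convert to SI: r = 20 Gm = 2e+10 m.
For a circular orbit, gravity supplies the centripetal force, so v = √(GM / r).
v = √(1.993e+14 / 2e+10) m/s ≈ 99.82 m/s = 99.82 m/s.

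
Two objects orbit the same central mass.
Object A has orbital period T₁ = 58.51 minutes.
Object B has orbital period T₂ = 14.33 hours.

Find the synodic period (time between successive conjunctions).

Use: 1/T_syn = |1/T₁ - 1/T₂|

Convert to SI: T₁ = 58.51 minutes = 3510.6 s; T₂ = 14.33 hours = 51588 s.
T_syn = |T₁ · T₂ / (T₁ − T₂)|.
T_syn = |3510.6 · 51588 / (3510.6 − 51588)| s ≈ 3767 s = 1.046 hours.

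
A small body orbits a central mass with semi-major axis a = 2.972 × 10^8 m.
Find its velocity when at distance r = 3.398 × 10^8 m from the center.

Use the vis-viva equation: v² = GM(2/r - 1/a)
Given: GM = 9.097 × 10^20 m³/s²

Vis-viva: v = √(GM · (2/r − 1/a)).
2/r − 1/a = 2/3.398e+08 − 1/2.972e+08 = 2.52108e-09 m⁻¹.
v = √(9.097e+20 · 2.52108e-09) m/s ≈ 1.514e+06 m/s = 1514 km/s.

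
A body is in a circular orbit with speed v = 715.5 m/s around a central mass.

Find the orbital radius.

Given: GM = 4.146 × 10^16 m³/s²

For a circular orbit, v² = GM / r, so r = GM / v².
r = 4.146e+16 / (715.5)² m ≈ 8.099e+10 m = 80.99 Gm.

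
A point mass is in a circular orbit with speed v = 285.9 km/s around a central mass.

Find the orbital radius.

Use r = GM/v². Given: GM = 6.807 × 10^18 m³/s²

Convert to SI: v = 285.9 km/s = 285900 m/s.
For a circular orbit, v² = GM / r, so r = GM / v².
r = 6.807e+18 / (285900)² m ≈ 8.328e+07 m = 8.328 × 10^7 m.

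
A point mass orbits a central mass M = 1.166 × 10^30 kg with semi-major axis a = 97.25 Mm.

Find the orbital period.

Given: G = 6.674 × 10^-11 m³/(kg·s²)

Convert to SI: a = 97.25 Mm = 9.725e+07 m.
GM = G · M = 6.674e-11 · 1.166e+30 = 7.78188e+19 m³/s².
Kepler's third law: T = 2π √(a³ / GM).
Substituting a = 9.725e+07 m and GM = 7.78188e+19 m³/s²:
T = 2π √((9.725e+07)³ / 7.78188e+19) s
T ≈ 683.1 s = 11.38 minutes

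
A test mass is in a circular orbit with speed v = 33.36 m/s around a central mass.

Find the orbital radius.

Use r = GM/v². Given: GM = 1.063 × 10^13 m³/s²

For a circular orbit, v² = GM / r, so r = GM / v².
r = 1.063e+13 / (33.36)² m ≈ 9.552e+09 m = 9.552 × 10^9 m.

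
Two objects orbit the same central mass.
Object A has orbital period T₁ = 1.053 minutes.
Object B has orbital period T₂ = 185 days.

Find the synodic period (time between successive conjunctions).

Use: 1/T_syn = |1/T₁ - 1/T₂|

Convert to SI: T₁ = 1.053 minutes = 63.18 s; T₂ = 185 days = 1.5984e+07 s.
T_syn = |T₁ · T₂ / (T₁ − T₂)|.
T_syn = |63.18 · 1.5984e+07 / (63.18 − 1.5984e+07)| s ≈ 63.18 s = 1.053 minutes.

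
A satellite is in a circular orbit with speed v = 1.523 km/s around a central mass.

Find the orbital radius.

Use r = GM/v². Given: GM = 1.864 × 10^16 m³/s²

Convert to SI: v = 1.523 km/s = 1523 m/s.
For a circular orbit, v² = GM / r, so r = GM / v².
r = 1.864e+16 / (1523)² m ≈ 8.036e+09 m = 8.036 × 10^9 m.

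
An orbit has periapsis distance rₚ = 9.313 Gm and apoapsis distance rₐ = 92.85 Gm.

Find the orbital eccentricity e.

Convert to SI: rₚ = 9.313 Gm = 9.313e+09 m; rₐ = 92.85 Gm = 9.285e+10 m.
e = (rₐ − rₚ) / (rₐ + rₚ).
e = (9.285e+10 − 9.313e+09) / (9.285e+10 + 9.313e+09) = 8.3537e+10 / 1.02163e+11 ≈ 0.8177.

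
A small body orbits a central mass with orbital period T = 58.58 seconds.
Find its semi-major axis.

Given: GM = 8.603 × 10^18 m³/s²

Invert Kepler's third law: a = (GM · T² / (4π²))^(1/3).
Substituting T = 58.58 s and GM = 8.603e+18 m³/s²:
a = (8.603e+18 · (58.58)² / (4π²))^(1/3) m
a ≈ 9.077e+06 m = 9.077 Mm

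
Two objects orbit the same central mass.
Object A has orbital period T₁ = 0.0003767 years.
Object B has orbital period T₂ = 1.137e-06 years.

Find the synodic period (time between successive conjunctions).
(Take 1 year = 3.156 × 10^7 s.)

Convert to SI: T₁ = 0.0003767 years = 11888.7 s; T₂ = 1.137e-06 years = 35.8837 s.
T_syn = |T₁ · T₂ / (T₁ − T₂)|.
T_syn = |11888.7 · 35.8837 / (11888.7 − 35.8837)| s ≈ 35.99 s = 1.14e-06 years.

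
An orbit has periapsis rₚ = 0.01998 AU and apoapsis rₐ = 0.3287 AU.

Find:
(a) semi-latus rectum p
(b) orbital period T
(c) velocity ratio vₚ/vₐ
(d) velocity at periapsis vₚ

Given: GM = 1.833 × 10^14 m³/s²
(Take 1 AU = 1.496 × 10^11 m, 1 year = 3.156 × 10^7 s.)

Convert to SI: rₚ = 0.01998 AU = 2.98901e+09 m; rₐ = 0.3287 AU = 4.91735e+10 m.
(a) From a = (rₚ + rₐ)/2 = 2.60813e+10 m and e = (rₐ − rₚ)/(rₐ + rₚ) = 0.885396, p = a(1 − e²) = 2.60813e+10 · (1 − (0.885396)²) ≈ 5.635e+09 m
(b) With a = (rₚ + rₐ)/2 = 2.60813e+10 m, T = 2π √(a³/GM) = 2π √((2.60813e+10)³/1.833e+14) s ≈ 1.955e+09 s
(c) Conservation of angular momentum (rₚvₚ = rₐvₐ) gives vₚ/vₐ = rₐ/rₚ = 4.91735e+10/2.98901e+09 ≈ 16.45
(d) With a = (rₚ + rₐ)/2 = 2.60813e+10 m, vₚ = √(GM (2/rₚ − 1/a)) = √(1.833e+14 · (2/2.98901e+09 − 1/2.60813e+10)) m/s ≈ 340 m/s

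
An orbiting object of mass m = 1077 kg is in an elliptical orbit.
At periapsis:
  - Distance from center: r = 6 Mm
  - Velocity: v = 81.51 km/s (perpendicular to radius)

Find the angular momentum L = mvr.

Convert to SI: r = 6 Mm = 6e+06 m; v = 81.51 km/s = 81510 m/s.
Since v is perpendicular to r, L = m · v · r.
L = 1077 · 81510 · 6e+06 kg·m²/s ≈ 5.267e+14 kg·m²/s.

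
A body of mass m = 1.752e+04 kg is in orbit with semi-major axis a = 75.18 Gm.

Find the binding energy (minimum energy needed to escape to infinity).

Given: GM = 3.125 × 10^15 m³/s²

Convert to SI: a = 75.18 Gm = 7.518e+10 m.
Total orbital energy is E = −GMm/(2a); binding energy is E_bind = −E = GMm/(2a).
E_bind = 3.125e+15 · 1.752e+04 / (2 · 7.518e+10) J ≈ 3.641e+08 J = 364.1 MJ.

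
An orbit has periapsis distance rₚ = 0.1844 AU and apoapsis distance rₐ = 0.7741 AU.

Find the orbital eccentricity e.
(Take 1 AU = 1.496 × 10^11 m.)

Convert to SI: rₚ = 0.1844 AU = 2.75862e+10 m; rₐ = 0.7741 AU = 1.15805e+11 m.
e = (rₐ − rₚ) / (rₐ + rₚ).
e = (1.15805e+11 − 2.75862e+10) / (1.15805e+11 + 2.75862e+10) = 8.82191e+10 / 1.43392e+11 ≈ 0.6152.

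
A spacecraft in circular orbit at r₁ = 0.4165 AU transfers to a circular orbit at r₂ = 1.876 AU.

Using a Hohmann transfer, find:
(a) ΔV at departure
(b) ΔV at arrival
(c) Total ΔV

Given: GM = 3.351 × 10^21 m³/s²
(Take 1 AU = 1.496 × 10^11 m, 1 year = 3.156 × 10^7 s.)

Convert to SI: r₁ = 0.4165 AU = 6.23084e+10 m; r₂ = 1.876 AU = 2.8065e+11 m.
Transfer semi-major axis: a_t = (r₁ + r₂)/2 = (6.23084e+10 + 2.8065e+11)/2 = 1.71479e+11 m.
Circular speeds: v₁ = √(GM/r₁) = 231907 m/s, v₂ = √(GM/r₂) = 109271 m/s.
Transfer speeds (vis-viva v² = GM(2/r − 1/a_t)): v₁ᵗ = 296682 m/s, v₂ᵗ = 65867.8 m/s.
(a) ΔV₁ = |v₁ᵗ − v₁| ≈ 6.477e+04 m/s = 13.67 AU/year.
(b) ΔV₂ = |v₂ − v₂ᵗ| ≈ 4.34e+04 m/s = 9.156 AU/year.
(c) ΔV_total = ΔV₁ + ΔV₂ ≈ 1.082e+05 m/s = 22.82 AU/year.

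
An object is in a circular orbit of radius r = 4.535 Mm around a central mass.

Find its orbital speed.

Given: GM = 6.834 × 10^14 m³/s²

Convert to SI: r = 4.535 Mm = 4.535e+06 m.
For a circular orbit, gravity supplies the centripetal force, so v = √(GM / r).
v = √(6.834e+14 / 4.535e+06) m/s ≈ 1.228e+04 m/s = 12.28 km/s.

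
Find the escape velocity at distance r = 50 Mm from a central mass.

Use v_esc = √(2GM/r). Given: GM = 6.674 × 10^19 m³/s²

Convert to SI: r = 50 Mm = 5e+07 m.
Escape velocity comes from setting total energy to zero: ½v² − GM/r = 0 ⇒ v_esc = √(2GM / r).
v_esc = √(2 · 6.674e+19 / 5e+07) m/s ≈ 1.634e+06 m/s = 1634 km/s.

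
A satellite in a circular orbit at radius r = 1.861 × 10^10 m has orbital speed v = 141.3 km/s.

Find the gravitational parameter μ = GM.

Convert to SI: v = 141.3 km/s = 141300 m/s.
For a circular orbit v² = GM/r, so GM = v² · r.
GM = (141300)² · 1.861e+10 m³/s² ≈ 3.716e+20 m³/s² = 3.716 × 10^20 m³/s².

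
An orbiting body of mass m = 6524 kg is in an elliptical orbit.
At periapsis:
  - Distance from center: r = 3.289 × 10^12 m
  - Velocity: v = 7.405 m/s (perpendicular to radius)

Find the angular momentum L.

Since v is perpendicular to r, L = m · v · r.
L = 6524 · 7.405 · 3.289e+12 kg·m²/s ≈ 1.589e+17 kg·m²/s.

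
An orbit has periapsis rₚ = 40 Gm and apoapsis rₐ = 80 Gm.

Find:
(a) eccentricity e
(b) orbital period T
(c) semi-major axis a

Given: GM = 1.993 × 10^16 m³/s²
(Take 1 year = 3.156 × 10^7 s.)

Convert to SI: rₚ = 40 Gm = 4e+10 m; rₐ = 80 Gm = 8e+10 m.
(a) e = (rₐ − rₚ)/(rₐ + rₚ) = (8e+10 − 4e+10)/(8e+10 + 4e+10) ≈ 0.3333
(b) With a = (rₚ + rₐ)/2 = 6e+10 m, T = 2π √(a³/GM) = 2π √((6e+10)³/1.993e+16) s ≈ 6.541e+08 s
(c) a = (rₚ + rₐ)/2 = (4e+10 + 8e+10)/2 ≈ 6e+10 m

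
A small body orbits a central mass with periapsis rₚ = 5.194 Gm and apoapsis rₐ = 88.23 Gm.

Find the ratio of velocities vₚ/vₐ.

Convert to SI: rₚ = 5.194 Gm = 5.194e+09 m; rₐ = 88.23 Gm = 8.823e+10 m.
Conservation of angular momentum gives rₚvₚ = rₐvₐ, so vₚ/vₐ = rₐ/rₚ.
vₚ/vₐ = 8.823e+10 / 5.194e+09 ≈ 16.99.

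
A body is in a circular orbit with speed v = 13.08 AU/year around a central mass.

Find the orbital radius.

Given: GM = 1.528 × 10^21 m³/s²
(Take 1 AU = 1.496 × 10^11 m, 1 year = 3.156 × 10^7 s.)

Convert to SI: v = 13.08 AU/year = 62001.5 m/s.
For a circular orbit, v² = GM / r, so r = GM / v².
r = 1.528e+21 / (62001.5)² m ≈ 3.975e+11 m = 2.657 AU.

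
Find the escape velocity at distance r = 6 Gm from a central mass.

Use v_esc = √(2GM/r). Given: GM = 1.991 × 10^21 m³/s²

Convert to SI: r = 6 Gm = 6e+09 m.
Escape velocity comes from setting total energy to zero: ½v² − GM/r = 0 ⇒ v_esc = √(2GM / r).
v_esc = √(2 · 1.991e+21 / 6e+09) m/s ≈ 8.147e+05 m/s = 814.7 km/s.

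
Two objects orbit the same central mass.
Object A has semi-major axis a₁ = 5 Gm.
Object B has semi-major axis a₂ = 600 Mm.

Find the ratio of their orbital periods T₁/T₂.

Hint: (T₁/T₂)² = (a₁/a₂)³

Convert to SI: a₁ = 5 Gm = 5e+09 m; a₂ = 600 Mm = 6e+08 m.
From Kepler's third law, (T₁/T₂)² = (a₁/a₂)³, so T₁/T₂ = (a₁/a₂)^(3/2).
a₁/a₂ = 5e+09 / 6e+08 = 8.33333.
T₁/T₂ = (8.33333)^(3/2) ≈ 24.06.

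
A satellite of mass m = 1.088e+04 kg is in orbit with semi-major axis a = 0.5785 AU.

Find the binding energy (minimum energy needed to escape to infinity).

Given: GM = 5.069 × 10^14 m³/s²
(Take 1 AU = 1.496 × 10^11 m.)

Convert to SI: a = 0.5785 AU = 8.65436e+10 m.
Total orbital energy is E = −GMm/(2a); binding energy is E_bind = −E = GMm/(2a).
E_bind = 5.069e+14 · 1.088e+04 / (2 · 8.65436e+10) J ≈ 3.186e+07 J = 31.86 MJ.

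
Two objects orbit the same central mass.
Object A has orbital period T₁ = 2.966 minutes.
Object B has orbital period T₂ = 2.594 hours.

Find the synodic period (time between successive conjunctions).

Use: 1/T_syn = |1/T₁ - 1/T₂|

Convert to SI: T₁ = 2.966 minutes = 177.96 s; T₂ = 2.594 hours = 9338.4 s.
T_syn = |T₁ · T₂ / (T₁ − T₂)|.
T_syn = |177.96 · 9338.4 / (177.96 − 9338.4)| s ≈ 181.4 s = 3.024 minutes.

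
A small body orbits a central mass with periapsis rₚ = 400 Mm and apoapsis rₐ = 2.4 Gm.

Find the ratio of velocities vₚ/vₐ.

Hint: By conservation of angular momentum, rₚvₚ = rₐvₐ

Convert to SI: rₚ = 400 Mm = 4e+08 m; rₐ = 2.4 Gm = 2.4e+09 m.
Conservation of angular momentum gives rₚvₚ = rₐvₐ, so vₚ/vₐ = rₐ/rₚ.
vₚ/vₐ = 2.4e+09 / 4e+08 ≈ 6.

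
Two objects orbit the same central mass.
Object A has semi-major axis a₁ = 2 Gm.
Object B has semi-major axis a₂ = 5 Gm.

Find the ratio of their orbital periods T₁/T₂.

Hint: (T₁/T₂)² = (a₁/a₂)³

Convert to SI: a₁ = 2 Gm = 2e+09 m; a₂ = 5 Gm = 5e+09 m.
From Kepler's third law, (T₁/T₂)² = (a₁/a₂)³, so T₁/T₂ = (a₁/a₂)^(3/2).
a₁/a₂ = 2e+09 / 5e+09 = 0.4.
T₁/T₂ = (0.4)^(3/2) ≈ 0.253.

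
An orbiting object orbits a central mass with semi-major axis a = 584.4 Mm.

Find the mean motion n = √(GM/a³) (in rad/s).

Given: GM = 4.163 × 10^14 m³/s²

Convert to SI: a = 584.4 Mm = 5.844e+08 m.
n = √(GM / a³).
n = √(4.163e+14 / (5.844e+08)³) rad/s ≈ 1.444e-06 rad/s.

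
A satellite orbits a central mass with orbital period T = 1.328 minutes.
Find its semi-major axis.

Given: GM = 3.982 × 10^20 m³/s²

Convert to SI: T = 1.328 minutes = 79.68 s.
Invert Kepler's third law: a = (GM · T² / (4π²))^(1/3).
Substituting T = 79.68 s and GM = 3.982e+20 m³/s²:
a = (3.982e+20 · (79.68)² / (4π²))^(1/3) m
a ≈ 4.001e+07 m = 40.01 Mm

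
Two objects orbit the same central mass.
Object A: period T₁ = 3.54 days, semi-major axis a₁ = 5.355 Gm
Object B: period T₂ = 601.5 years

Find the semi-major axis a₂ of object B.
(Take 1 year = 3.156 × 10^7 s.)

Convert to SI: T₁ = 3.54 days = 305856 s; a₁ = 5.355 Gm = 5.355e+09 m; T₂ = 601.5 years = 1.89833e+10 s.
Kepler's third law: (T₁/T₂)² = (a₁/a₂)³ ⇒ a₂ = a₁ · (T₂/T₁)^(2/3).
T₂/T₁ = 1.89833e+10 / 305856 = 62066.3.
a₂ = 5.355e+09 · (62066.3)^(2/3) m ≈ 8.395e+12 m = 8.395 Tm.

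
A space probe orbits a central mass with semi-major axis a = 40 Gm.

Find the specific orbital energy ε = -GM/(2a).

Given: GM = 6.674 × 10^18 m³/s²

Convert to SI: a = 40 Gm = 4e+10 m.
ε = −GM / (2a).
ε = −6.674e+18 / (2 · 4e+10) J/kg ≈ -8.342e+07 J/kg = -83.42 MJ/kg.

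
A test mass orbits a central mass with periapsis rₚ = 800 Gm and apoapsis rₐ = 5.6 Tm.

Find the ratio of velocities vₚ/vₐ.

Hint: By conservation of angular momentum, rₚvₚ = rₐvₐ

Convert to SI: rₚ = 800 Gm = 8e+11 m; rₐ = 5.6 Tm = 5.6e+12 m.
Conservation of angular momentum gives rₚvₚ = rₐvₐ, so vₚ/vₐ = rₐ/rₚ.
vₚ/vₐ = 5.6e+12 / 8e+11 ≈ 7.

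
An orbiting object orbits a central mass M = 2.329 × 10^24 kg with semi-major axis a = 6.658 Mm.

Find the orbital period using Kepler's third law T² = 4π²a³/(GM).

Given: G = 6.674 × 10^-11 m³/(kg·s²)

Convert to SI: a = 6.658 Mm = 6.658e+06 m.
GM = G · M = 6.674e-11 · 2.329e+24 = 1.55437e+14 m³/s².
Kepler's third law: T = 2π √(a³ / GM).
Substituting a = 6.658e+06 m and GM = 1.55437e+14 m³/s²:
T = 2π √((6.658e+06)³ / 1.55437e+14) s
T ≈ 8658 s = 2.405 hours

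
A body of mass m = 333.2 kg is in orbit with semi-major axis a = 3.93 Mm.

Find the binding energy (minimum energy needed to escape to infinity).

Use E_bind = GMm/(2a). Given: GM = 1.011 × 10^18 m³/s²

Convert to SI: a = 3.93 Mm = 3.93e+06 m.
Total orbital energy is E = −GMm/(2a); binding energy is E_bind = −E = GMm/(2a).
E_bind = 1.011e+18 · 333.2 / (2 · 3.93e+06) J ≈ 4.286e+13 J = 42.86 TJ.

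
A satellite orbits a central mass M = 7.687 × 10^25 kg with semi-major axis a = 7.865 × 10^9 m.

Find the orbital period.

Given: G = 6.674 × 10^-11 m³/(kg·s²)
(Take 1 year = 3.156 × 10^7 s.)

GM = G · M = 6.674e-11 · 7.687e+25 = 5.1303e+15 m³/s².
Kepler's third law: T = 2π √(a³ / GM).
Substituting a = 7.865e+09 m and GM = 5.1303e+15 m³/s²:
T = 2π √((7.865e+09)³ / 5.1303e+15) s
T ≈ 6.119e+07 s = 1.939 years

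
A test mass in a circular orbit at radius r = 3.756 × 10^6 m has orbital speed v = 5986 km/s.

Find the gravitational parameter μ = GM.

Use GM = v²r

Convert to SI: v = 5986 km/s = 5.986e+06 m/s.
For a circular orbit v² = GM/r, so GM = v² · r.
GM = (5.986e+06)² · 3.756e+06 m³/s² ≈ 1.346e+20 m³/s² = 1.346 × 10^20 m³/s².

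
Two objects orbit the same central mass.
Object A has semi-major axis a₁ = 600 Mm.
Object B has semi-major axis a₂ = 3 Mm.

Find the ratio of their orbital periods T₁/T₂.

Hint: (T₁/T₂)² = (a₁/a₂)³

Convert to SI: a₁ = 600 Mm = 6e+08 m; a₂ = 3 Mm = 3e+06 m.
From Kepler's third law, (T₁/T₂)² = (a₁/a₂)³, so T₁/T₂ = (a₁/a₂)^(3/2).
a₁/a₂ = 6e+08 / 3e+06 = 200.
T₁/T₂ = (200)^(3/2) ≈ 2828.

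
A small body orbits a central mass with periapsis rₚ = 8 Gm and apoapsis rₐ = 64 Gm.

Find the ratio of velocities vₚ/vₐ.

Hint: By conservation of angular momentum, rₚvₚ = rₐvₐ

Convert to SI: rₚ = 8 Gm = 8e+09 m; rₐ = 64 Gm = 6.4e+10 m.
Conservation of angular momentum gives rₚvₚ = rₐvₐ, so vₚ/vₐ = rₐ/rₚ.
vₚ/vₐ = 6.4e+10 / 8e+09 ≈ 8.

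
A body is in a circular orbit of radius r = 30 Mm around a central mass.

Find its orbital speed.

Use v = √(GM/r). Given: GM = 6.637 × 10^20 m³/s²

Convert to SI: r = 30 Mm = 3e+07 m.
For a circular orbit, gravity supplies the centripetal force, so v = √(GM / r).
v = √(6.637e+20 / 3e+07) m/s ≈ 4.704e+06 m/s = 4704 km/s.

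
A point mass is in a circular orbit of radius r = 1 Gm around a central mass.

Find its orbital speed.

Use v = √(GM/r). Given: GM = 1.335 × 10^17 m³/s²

Convert to SI: r = 1 Gm = 1e+09 m.
For a circular orbit, gravity supplies the centripetal force, so v = √(GM / r).
v = √(1.335e+17 / 1e+09) m/s ≈ 1.155e+04 m/s = 11.55 km/s.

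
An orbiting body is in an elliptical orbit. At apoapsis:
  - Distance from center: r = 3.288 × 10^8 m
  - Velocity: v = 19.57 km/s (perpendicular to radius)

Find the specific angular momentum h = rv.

Convert to SI: v = 19.57 km/s = 19570 m/s.
With v perpendicular to r, h = r · v.
h = 3.288e+08 · 19570 m²/s ≈ 6.435e+12 m²/s.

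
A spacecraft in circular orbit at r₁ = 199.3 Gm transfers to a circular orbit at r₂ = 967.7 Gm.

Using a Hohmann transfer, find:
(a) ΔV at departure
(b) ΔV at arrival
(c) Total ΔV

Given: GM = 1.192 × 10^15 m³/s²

Convert to SI: r₁ = 199.3 Gm = 1.993e+11 m; r₂ = 967.7 Gm = 9.677e+11 m.
Transfer semi-major axis: a_t = (r₁ + r₂)/2 = (1.993e+11 + 9.677e+11)/2 = 5.835e+11 m.
Circular speeds: v₁ = √(GM/r₁) = 77.3365 m/s, v₂ = √(GM/r₂) = 35.0968 m/s.
Transfer speeds (vis-viva v² = GM(2/r − 1/a_t)): v₁ᵗ = 99.5943 m/s, v₂ᵗ = 20.5117 m/s.
(a) ΔV₁ = |v₁ᵗ − v₁| ≈ 22.26 m/s = 22.26 m/s.
(b) ΔV₂ = |v₂ − v₂ᵗ| ≈ 14.59 m/s = 14.59 m/s.
(c) ΔV_total = ΔV₁ + ΔV₂ ≈ 36.84 m/s = 36.84 m/s.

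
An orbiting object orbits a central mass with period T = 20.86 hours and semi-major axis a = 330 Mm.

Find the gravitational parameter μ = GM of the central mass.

Convert to SI: T = 20.86 hours = 75096 s; a = 330 Mm = 3.3e+08 m.
GM = 4π² · a³ / T².
GM = 4π² · (3.3e+08)³ / (75096)² m³/s² ≈ 2.516e+17 m³/s² = 2.516 × 10^17 m³/s².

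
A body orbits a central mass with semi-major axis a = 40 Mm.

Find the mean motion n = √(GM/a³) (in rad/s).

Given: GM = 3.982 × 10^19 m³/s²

Convert to SI: a = 40 Mm = 4e+07 m.
n = √(GM / a³).
n = √(3.982e+19 / (4e+07)³) rad/s ≈ 0.02494 rad/s.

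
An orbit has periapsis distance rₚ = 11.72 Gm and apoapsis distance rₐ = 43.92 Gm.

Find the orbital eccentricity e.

Convert to SI: rₚ = 11.72 Gm = 1.172e+10 m; rₐ = 43.92 Gm = 4.392e+10 m.
e = (rₐ − rₚ) / (rₐ + rₚ).
e = (4.392e+10 − 1.172e+10) / (4.392e+10 + 1.172e+10) = 3.22e+10 / 5.564e+10 ≈ 0.5787.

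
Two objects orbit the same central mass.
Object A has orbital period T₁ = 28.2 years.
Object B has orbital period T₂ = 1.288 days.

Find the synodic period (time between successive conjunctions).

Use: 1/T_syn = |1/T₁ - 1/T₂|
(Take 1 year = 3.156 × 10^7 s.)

Convert to SI: T₁ = 28.2 years = 8.89992e+08 s; T₂ = 1.288 days = 111283 s.
T_syn = |T₁ · T₂ / (T₁ − T₂)|.
T_syn = |8.89992e+08 · 111283 / (8.89992e+08 − 111283)| s ≈ 1.113e+05 s = 1.288 days.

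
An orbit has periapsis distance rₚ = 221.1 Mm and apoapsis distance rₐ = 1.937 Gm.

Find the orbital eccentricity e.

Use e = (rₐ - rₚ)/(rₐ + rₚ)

Convert to SI: rₚ = 221.1 Mm = 2.211e+08 m; rₐ = 1.937 Gm = 1.937e+09 m.
e = (rₐ − rₚ) / (rₐ + rₚ).
e = (1.937e+09 − 2.211e+08) / (1.937e+09 + 2.211e+08) = 1.7159e+09 / 2.1581e+09 ≈ 0.7951.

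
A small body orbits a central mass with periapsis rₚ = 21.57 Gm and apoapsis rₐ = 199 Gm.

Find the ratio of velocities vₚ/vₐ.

Convert to SI: rₚ = 21.57 Gm = 2.157e+10 m; rₐ = 199 Gm = 1.99e+11 m.
Conservation of angular momentum gives rₚvₚ = rₐvₐ, so vₚ/vₐ = rₐ/rₚ.
vₚ/vₐ = 1.99e+11 / 2.157e+10 ≈ 9.226.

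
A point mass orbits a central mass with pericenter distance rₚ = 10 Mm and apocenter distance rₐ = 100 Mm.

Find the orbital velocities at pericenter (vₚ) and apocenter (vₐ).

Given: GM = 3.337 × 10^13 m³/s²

Convert to SI: rₚ = 10 Mm = 1e+07 m; rₐ = 100 Mm = 1e+08 m.
Use the vis-viva equation v² = GM(2/r − 1/a) with a = (rₚ + rₐ)/2 = (1e+07 + 1e+08)/2 = 5.5e+07 m.
vₚ = √(GM · (2/rₚ − 1/a)) = √(3.337e+13 · (2/1e+07 − 1/5.5e+07)) m/s ≈ 2463 m/s = 2.463 km/s.
vₐ = √(GM · (2/rₐ − 1/a)) = √(3.337e+13 · (2/1e+08 − 1/5.5e+07)) m/s ≈ 246.3 m/s = 246.3 m/s.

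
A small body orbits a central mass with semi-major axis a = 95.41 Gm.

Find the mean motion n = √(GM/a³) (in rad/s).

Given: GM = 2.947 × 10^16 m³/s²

Convert to SI: a = 95.41 Gm = 9.541e+10 m.
n = √(GM / a³).
n = √(2.947e+16 / (9.541e+10)³) rad/s ≈ 5.825e-09 rad/s.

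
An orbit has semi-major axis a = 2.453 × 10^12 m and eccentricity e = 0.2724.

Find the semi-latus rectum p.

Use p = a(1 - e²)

p = a (1 − e²).
p = 2.453e+12 · (1 − (0.2724)²) = 2.453e+12 · 0.925798 ≈ 2.271e+12 m = 2.271 × 10^12 m.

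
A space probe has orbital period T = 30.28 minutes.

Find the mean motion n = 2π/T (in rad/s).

Convert to SI: T = 30.28 minutes = 1816.8 s.
n = 2π / T.
n = 2π / 1816.8 s ≈ 0.003458 rad/s.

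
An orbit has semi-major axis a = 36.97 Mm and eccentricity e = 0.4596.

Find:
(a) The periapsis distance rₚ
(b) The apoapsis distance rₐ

Convert to SI: a = 36.97 Mm = 3.697e+07 m.
(a) rₚ = a(1 − e) = 3.697e+07 · (1 − 0.4596) = 3.697e+07 · 0.5404 ≈ 1.998e+07 m = 19.98 Mm.
(b) rₐ = a(1 + e) = 3.697e+07 · (1 + 0.4596) = 3.697e+07 · 1.4596 ≈ 5.396e+07 m = 53.96 Mm.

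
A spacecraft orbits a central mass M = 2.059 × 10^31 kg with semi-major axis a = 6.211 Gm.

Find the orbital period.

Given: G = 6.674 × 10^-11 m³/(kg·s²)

Convert to SI: a = 6.211 Gm = 6.211e+09 m.
GM = G · M = 6.674e-11 · 2.059e+31 = 1.37418e+21 m³/s².
Kepler's third law: T = 2π √(a³ / GM).
Substituting a = 6.211e+09 m and GM = 1.37418e+21 m³/s²:
T = 2π √((6.211e+09)³ / 1.37418e+21) s
T ≈ 8.297e+04 s = 23.05 hours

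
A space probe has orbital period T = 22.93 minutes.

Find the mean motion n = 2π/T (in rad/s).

Convert to SI: T = 22.93 minutes = 1375.8 s.
n = 2π / T.
n = 2π / 1375.8 s ≈ 0.004567 rad/s.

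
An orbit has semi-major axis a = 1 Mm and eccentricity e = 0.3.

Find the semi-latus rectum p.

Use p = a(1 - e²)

Convert to SI: a = 1 Mm = 1e+06 m.
p = a (1 − e²).
p = 1e+06 · (1 − (0.3)²) = 1e+06 · 0.91 ≈ 9.1e+05 m = 910 km.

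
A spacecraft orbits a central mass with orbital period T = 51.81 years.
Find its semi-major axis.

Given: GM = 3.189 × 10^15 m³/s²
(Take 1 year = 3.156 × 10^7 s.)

Convert to SI: T = 51.81 years = 1.63512e+09 s.
Invert Kepler's third law: a = (GM · T² / (4π²))^(1/3).
Substituting T = 1.63512e+09 s and GM = 3.189e+15 m³/s²:
a = (3.189e+15 · (1.63512e+09)² / (4π²))^(1/3) m
a ≈ 6e+10 m = 60 Gm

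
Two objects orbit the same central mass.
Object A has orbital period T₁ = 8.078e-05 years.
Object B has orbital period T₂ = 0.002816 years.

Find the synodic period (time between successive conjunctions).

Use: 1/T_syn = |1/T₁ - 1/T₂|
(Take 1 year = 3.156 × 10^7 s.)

Convert to SI: T₁ = 8.078e-05 years = 2549.42 s; T₂ = 0.002816 years = 88873 s.
T_syn = |T₁ · T₂ / (T₁ − T₂)|.
T_syn = |2549.42 · 88873 / (2549.42 − 88873)| s ≈ 2625 s = 8.317e-05 years.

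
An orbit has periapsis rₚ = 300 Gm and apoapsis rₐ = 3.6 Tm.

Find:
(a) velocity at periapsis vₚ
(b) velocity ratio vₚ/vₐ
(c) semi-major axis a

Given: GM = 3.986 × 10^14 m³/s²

Convert to SI: rₚ = 300 Gm = 3e+11 m; rₐ = 3.6 Tm = 3.6e+12 m.
(a) With a = (rₚ + rₐ)/2 = 1.95e+12 m, vₚ = √(GM (2/rₚ − 1/a)) = √(3.986e+14 · (2/3e+11 − 1/1.95e+12)) m/s ≈ 49.53 m/s
(b) Conservation of angular momentum (rₚvₚ = rₐvₐ) gives vₚ/vₐ = rₐ/rₚ = 3.6e+12/3e+11 ≈ 12
(c) a = (rₚ + rₐ)/2 = (3e+11 + 3.6e+12)/2 ≈ 1.95e+12 m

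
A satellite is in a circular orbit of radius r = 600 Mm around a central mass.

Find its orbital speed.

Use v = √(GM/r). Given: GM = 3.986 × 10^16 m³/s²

Convert to SI: r = 600 Mm = 6e+08 m.
For a circular orbit, gravity supplies the centripetal force, so v = √(GM / r).
v = √(3.986e+16 / 6e+08) m/s ≈ 8151 m/s = 8.151 km/s.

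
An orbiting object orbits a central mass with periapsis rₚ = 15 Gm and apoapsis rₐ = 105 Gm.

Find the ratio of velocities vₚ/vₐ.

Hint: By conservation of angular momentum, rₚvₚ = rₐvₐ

Convert to SI: rₚ = 15 Gm = 1.5e+10 m; rₐ = 105 Gm = 1.05e+11 m.
Conservation of angular momentum gives rₚvₚ = rₐvₐ, so vₚ/vₐ = rₐ/rₚ.
vₚ/vₐ = 1.05e+11 / 1.5e+10 ≈ 7.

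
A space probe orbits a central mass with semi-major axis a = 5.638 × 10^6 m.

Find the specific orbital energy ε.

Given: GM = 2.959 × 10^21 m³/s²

ε = −GM / (2a).
ε = −2.959e+21 / (2 · 5.638e+06) J/kg ≈ -2.624e+14 J/kg = -2.624e+05 GJ/kg.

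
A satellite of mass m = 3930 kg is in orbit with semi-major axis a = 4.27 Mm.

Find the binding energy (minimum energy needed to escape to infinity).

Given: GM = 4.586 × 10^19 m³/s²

Convert to SI: a = 4.27 Mm = 4.27e+06 m.
Total orbital energy is E = −GMm/(2a); binding energy is E_bind = −E = GMm/(2a).
E_bind = 4.586e+19 · 3930 / (2 · 4.27e+06) J ≈ 2.11e+16 J = 21.1 PJ.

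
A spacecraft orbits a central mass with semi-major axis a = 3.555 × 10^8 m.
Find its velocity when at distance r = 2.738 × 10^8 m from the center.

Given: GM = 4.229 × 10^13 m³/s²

Vis-viva: v = √(GM · (2/r − 1/a)).
2/r − 1/a = 2/2.738e+08 − 1/3.555e+08 = 4.49166e-09 m⁻¹.
v = √(4.229e+13 · 4.49166e-09) m/s ≈ 435.8 m/s = 435.8 m/s.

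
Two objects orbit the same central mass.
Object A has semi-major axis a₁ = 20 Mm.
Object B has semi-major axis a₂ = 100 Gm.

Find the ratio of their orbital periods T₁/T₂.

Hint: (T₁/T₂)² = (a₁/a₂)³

Convert to SI: a₁ = 20 Mm = 2e+07 m; a₂ = 100 Gm = 1e+11 m.
From Kepler's third law, (T₁/T₂)² = (a₁/a₂)³, so T₁/T₂ = (a₁/a₂)^(3/2).
a₁/a₂ = 2e+07 / 1e+11 = 0.0002.
T₁/T₂ = (0.0002)^(3/2) ≈ 2.828e-06.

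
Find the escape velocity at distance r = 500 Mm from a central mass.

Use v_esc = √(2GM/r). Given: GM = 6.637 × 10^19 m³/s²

Convert to SI: r = 500 Mm = 5e+08 m.
Escape velocity comes from setting total energy to zero: ½v² − GM/r = 0 ⇒ v_esc = √(2GM / r).
v_esc = √(2 · 6.637e+19 / 5e+08) m/s ≈ 5.152e+05 m/s = 515.2 km/s.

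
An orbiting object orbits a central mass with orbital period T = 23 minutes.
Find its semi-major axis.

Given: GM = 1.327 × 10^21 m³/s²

Convert to SI: T = 23 minutes = 1380 s.
Invert Kepler's third law: a = (GM · T² / (4π²))^(1/3).
Substituting T = 1380 s and GM = 1.327e+21 m³/s²:
a = (1.327e+21 · (1380)² / (4π²))^(1/3) m
a ≈ 4e+08 m = 400 Mm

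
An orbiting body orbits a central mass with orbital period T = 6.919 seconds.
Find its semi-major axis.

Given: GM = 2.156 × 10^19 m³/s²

Invert Kepler's third law: a = (GM · T² / (4π²))^(1/3).
Substituting T = 6.919 s and GM = 2.156e+19 m³/s²:
a = (2.156e+19 · (6.919)² / (4π²))^(1/3) m
a ≈ 2.968e+06 m = 2.968 Mm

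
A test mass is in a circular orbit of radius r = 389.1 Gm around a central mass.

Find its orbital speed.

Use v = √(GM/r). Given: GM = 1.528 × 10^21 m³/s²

Convert to SI: r = 389.1 Gm = 3.891e+11 m.
For a circular orbit, gravity supplies the centripetal force, so v = √(GM / r).
v = √(1.528e+21 / 3.891e+11) m/s ≈ 6.267e+04 m/s = 62.67 km/s.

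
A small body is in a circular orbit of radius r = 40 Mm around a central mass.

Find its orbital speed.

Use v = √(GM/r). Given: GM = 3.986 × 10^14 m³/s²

Convert to SI: r = 40 Mm = 4e+07 m.
For a circular orbit, gravity supplies the centripetal force, so v = √(GM / r).
v = √(3.986e+14 / 4e+07) m/s ≈ 3157 m/s = 3.157 km/s.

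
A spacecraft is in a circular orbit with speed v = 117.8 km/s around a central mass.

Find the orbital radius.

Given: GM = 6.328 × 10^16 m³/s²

Convert to SI: v = 117.8 km/s = 117800 m/s.
For a circular orbit, v² = GM / r, so r = GM / v².
r = 6.328e+16 / (117800)² m ≈ 4.56e+06 m = 4.56 × 10^6 m.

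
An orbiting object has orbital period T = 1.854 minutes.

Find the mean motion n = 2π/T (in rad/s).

Convert to SI: T = 1.854 minutes = 111.24 s.
n = 2π / T.
n = 2π / 111.24 s ≈ 0.05648 rad/s.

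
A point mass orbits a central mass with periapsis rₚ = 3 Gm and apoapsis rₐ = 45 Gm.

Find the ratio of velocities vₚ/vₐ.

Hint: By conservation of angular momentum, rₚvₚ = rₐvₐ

Convert to SI: rₚ = 3 Gm = 3e+09 m; rₐ = 45 Gm = 4.5e+10 m.
Conservation of angular momentum gives rₚvₚ = rₐvₐ, so vₚ/vₐ = rₐ/rₚ.
vₚ/vₐ = 4.5e+10 / 3e+09 ≈ 15.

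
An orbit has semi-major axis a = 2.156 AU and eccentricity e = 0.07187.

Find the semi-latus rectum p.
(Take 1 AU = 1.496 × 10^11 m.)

Convert to SI: a = 2.156 AU = 3.22538e+11 m.
p = a (1 − e²).
p = 3.22538e+11 · (1 − (0.07187)²) = 3.22538e+11 · 0.994835 ≈ 3.209e+11 m = 2.145 AU.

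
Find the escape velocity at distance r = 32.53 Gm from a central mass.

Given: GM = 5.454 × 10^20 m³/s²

Convert to SI: r = 32.53 Gm = 3.253e+10 m.
Escape velocity comes from setting total energy to zero: ½v² − GM/r = 0 ⇒ v_esc = √(2GM / r).
v_esc = √(2 · 5.454e+20 / 3.253e+10) m/s ≈ 1.831e+05 m/s = 183.1 km/s.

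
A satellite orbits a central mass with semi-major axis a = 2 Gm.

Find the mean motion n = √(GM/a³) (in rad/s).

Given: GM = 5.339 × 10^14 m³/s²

Convert to SI: a = 2 Gm = 2e+09 m.
n = √(GM / a³).
n = √(5.339e+14 / (2e+09)³) rad/s ≈ 2.583e-07 rad/s.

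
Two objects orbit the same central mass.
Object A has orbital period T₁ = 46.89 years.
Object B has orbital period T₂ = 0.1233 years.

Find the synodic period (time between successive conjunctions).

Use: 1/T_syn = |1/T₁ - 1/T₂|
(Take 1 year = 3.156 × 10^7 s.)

Convert to SI: T₁ = 46.89 years = 1.47985e+09 s; T₂ = 0.1233 years = 3.89135e+06 s.
T_syn = |T₁ · T₂ / (T₁ − T₂)|.
T_syn = |1.47985e+09 · 3.89135e+06 / (1.47985e+09 − 3.89135e+06)| s ≈ 3.902e+06 s = 0.1236 years.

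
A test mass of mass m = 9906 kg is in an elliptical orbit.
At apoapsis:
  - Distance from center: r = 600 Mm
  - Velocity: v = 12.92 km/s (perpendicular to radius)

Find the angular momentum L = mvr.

Convert to SI: r = 600 Mm = 6e+08 m; v = 12.92 km/s = 12920 m/s.
Since v is perpendicular to r, L = m · v · r.
L = 9906 · 12920 · 6e+08 kg·m²/s ≈ 7.679e+16 kg·m²/s.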